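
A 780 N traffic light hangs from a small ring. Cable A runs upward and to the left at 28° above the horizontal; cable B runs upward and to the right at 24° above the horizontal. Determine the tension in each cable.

T_A = 904.3 N, T_B = 874.0 N

ΣF_x = 0: −T_A·cos28° + T_B·cos24° = 0 → T_B = 0.966506·T_A.
ΣF_y = 0: T_A·sin28° + T_B·sin24° = 780.
Substitute: T_A·(0.469472 + 0.966506·0.406737) = 780 → T_A = 904.258 ≈ 904.3 N.
Then T_B = 0.966506 × 904.258 = 874.0 N.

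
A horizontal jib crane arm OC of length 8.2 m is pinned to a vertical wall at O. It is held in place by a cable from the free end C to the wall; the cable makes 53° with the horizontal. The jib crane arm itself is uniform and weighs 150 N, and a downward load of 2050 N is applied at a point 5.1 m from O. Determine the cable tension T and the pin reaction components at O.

ΣM about O: T·sin53°·8.2 − 150·4.1 − 2050·5.1 = 0 → T = 11070/(8.2·0.798636) = 1690.38 ≈ 1690 N.
ΣF_x = 0: O_x − T·cos53° = 0 → O_x = 1690.38 × 0.601815 = 1017 N.
ΣF_y = 0: O_y + T·sin53° − 150 − 2050 = 0 → O_y = 2200 − 1690.38 × 0.798636 = 850.0 N.

T = 1690 N, O_x = 1017 N, O_y = 850.0 N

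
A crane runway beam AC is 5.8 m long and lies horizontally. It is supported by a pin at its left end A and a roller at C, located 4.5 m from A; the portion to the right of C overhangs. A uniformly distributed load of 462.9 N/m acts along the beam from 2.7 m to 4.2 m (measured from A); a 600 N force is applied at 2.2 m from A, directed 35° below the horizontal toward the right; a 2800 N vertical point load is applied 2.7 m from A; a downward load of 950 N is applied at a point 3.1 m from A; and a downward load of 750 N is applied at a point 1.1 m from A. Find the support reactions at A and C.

Resultant of the distributed load: 462.9 × 1.5 = 694.35 N at 3.45 m from A.
Taking moments about A: C_y·4.5 − (462.9·1.5)·3.45 − 600·sin35°·2.2 − 2800·2.7 − 950·3.1 − 750·1.1 = 0 → C_y = 14482.6/4.5 = 3218.36 ≈ 3218 N.
ΣF_y = 0: A_y + 3218.36 − 462.9·1.5 − 600·sin35° − 2800 − 950 − 750 = 0 → A_y = 2320 N.
ΣF_x = 0: A_x + 600·cos35° = 0 → A_x = -491.5 N.

A_x = -491.5 N, A_y = 2320 N, C_y = 3218 N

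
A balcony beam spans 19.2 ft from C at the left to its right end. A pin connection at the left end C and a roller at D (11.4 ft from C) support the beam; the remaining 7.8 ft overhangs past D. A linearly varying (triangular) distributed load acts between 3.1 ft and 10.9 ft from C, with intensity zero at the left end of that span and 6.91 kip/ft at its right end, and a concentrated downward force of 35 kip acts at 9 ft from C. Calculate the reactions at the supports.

C_x = 0, C_y = 14.70 kip, D_y = 47.25 kip

Resultant of the triangular load: ½ × 6.91 × 7.8 = 26.949 kip, acting at 8.3 ft from C (one-third of the span from the peak).
Taking moments about C: D_y·11.4 − (½·6.91·7.8)·8.3 − 35·9 = 0 → D_y = 538.6767/11.4 = 47.2523 ≈ 47.25 kip.
ΣF_y = 0: C_y + 47.2523 − ½·6.91·7.8 − 35 = 0 → C_y = 14.70 kip.
ΣF_x = 0: no horizontal applied forces, so C_x = 0.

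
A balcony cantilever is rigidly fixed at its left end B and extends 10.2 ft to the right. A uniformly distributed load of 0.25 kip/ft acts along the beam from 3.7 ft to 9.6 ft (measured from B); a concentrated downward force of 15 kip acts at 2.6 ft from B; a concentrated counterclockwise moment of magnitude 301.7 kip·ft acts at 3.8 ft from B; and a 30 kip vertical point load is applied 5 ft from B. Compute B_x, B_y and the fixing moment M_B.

B_x = 0, B_y = 46.48 kip, M_B = -102.9 kip·ft

Resultant of the distributed load: 0.25 × 5.9 = 1.475 kip at 6.65 ft from B.
ΣF_x = 0: B_x = 0.
ΣF_y = 0: B_y − 0.25·5.9 − 15 − 30 = 0 → B_y = 46.48 kip.
ΣM about B: M_B − (0.25·5.9)·6.65 − 15·2.6 + 301.7 − 30·5 = 0 → M_B = -102.9 kip·ft.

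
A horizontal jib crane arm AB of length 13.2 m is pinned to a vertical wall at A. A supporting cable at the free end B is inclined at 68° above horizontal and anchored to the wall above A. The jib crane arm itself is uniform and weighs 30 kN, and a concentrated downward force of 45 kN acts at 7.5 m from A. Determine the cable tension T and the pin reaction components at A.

T = 43.75 kN, A_x = 16.39 kN, A_y = 34.43 kN

ΣM about A: T·sin68°·13.2 − 30·6.6 − 45·7.5 = 0 → T = 535.5/(13.2·0.927184) = 43.7542 ≈ 43.75 kN.
ΣF_x = 0: A_x − T·cos68° = 0 → A_x = 43.7542 × 0.374607 = 16.39 kN.
ΣF_y = 0: A_y + T·sin68° − 30 − 45 = 0 → A_y = 75 − 43.7542 × 0.927184 = 34.43 kN.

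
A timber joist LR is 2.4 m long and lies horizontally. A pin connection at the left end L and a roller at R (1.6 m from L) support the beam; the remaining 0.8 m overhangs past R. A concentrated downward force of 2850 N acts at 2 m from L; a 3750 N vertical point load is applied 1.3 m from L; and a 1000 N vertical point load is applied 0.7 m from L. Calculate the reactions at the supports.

L_x = 0, L_y = 553.1 N, R_y = 7047 N

Moments about L: R_y·1.6 − 2850·2 − 3750·1.3 − 1000·0.7 = 0 → R_y = 11275/1.6 = 7046.88 ≈ 7047 N.
ΣF_y = 0: L_y + 7046.88 − 2850 − 3750 − 1000 = 0 → L_y = 553.1 N.
ΣF_x = 0: no horizontal applied forces, so L_x = 0.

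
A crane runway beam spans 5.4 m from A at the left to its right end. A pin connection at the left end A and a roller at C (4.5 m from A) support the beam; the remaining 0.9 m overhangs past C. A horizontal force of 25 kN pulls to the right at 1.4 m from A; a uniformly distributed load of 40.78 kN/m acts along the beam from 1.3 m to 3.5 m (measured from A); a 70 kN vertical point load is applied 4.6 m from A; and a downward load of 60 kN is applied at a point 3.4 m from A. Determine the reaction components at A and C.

Resultant of the distributed load: 40.78 × 2.2 = 89.716 kN at 2.4 m from A.
ΣM about A: C_y·4.5 − (40.78·2.2)·2.4 − 70·4.6 − 60·3.4 = 0 → C_y = 741.3184/4.5 = 164.737 ≈ 164.7 kN.
ΣF_y = 0: A_y + 164.737 − 40.78·2.2 − 70 − 60 = 0 → A_y = 54.98 kN.
ΣF_x = 0: A_x + 25 = 0 → A_x = -25.00 kN.

A_x = -25.00 kN, A_y = 54.98 kN, C_y = 164.7 kN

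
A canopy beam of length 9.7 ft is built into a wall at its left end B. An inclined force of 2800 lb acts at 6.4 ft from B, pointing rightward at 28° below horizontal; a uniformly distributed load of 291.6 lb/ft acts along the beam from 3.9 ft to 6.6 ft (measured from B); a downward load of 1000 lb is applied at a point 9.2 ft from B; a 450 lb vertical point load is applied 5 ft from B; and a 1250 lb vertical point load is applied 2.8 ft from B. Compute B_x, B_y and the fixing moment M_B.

Resultant of the distributed load: 291.6 × 2.7 = 787.32 lb at 5.25 ft from B.
ΣF_x = 0: B_x + 2800·cos28° = 0 → B_x = -2472 lb.
ΣF_y = 0: B_y − 2800·sin28° − 291.6·2.7 − 1000 − 450 − 1250 = 0 → B_y = 4802 lb.
ΣM about B: M_B − 2800·sin28°·6.4 − (291.6·2.7)·5.25 − 1000·9.2 − 450·5 − 1250·2.8 = 0 → M_B = 27500 lb·ft.

B_x = -2472 lb, B_y = 4802 lb, M_B = 27500 lb·ft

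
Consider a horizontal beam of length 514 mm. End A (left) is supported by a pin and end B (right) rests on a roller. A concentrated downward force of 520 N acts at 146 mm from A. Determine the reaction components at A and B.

ΣM about A: B_y·514 − 520·146 = 0 → B_y = 75920/514 = 147.704 ≈ 147.7 N.
ΣF_y = 0: A_y + 147.704 − 520 = 0 → A_y = 372.3 N.
ΣF_x = 0: no horizontal applied forces, so A_x = 0.

A_x = 0, A_y = 372.3 N, B_y = 147.7 N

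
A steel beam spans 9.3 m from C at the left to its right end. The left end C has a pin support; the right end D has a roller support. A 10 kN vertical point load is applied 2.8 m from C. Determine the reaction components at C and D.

C_x = 0, C_y = 6.989 kN, D_y = 3.011 kN

ΣM about C: D_y·9.3 − 10·2.8 = 0 → D_y = 28/9.3 = 3.01075 ≈ 3.011 kN.
ΣF_y = 0: C_y + 3.01075 − 10 = 0 → C_y = 6.989 kN.
ΣF_x = 0: no horizontal applied forces, so C_x = 0.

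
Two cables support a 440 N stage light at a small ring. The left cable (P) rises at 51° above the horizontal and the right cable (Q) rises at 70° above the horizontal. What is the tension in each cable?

ΣF_x = 0: −T_P·cos51° + T_Q·cos70° = 0 → T_Q = 1.84001·T_P.
ΣF_y = 0: T_P·sin51° + T_Q·sin70° = 440.
Substitute: T_P·(0.777146 + 1.84001·0.939693) = 440 → T_P = 175.565 ≈ 175.6 N.
Then T_Q = 1.84001 × 175.565 = 323.0 N.

T_P = 175.6 N, T_Q = 323.0 N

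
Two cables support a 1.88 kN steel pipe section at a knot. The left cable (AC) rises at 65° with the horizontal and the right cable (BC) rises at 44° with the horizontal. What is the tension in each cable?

T_AC = 1.430 kN, T_BC = 0.8403 kN

ΣF_x = 0: −T_AC·cos65° + T_BC·cos44° = 0 → T_BC = 0.587509·T_AC.
ΣF_y = 0: T_AC·sin65° + T_BC·sin44° = 1.88.
Substitute: T_AC·(0.906308 + 0.587509·0.694658) = 1.88 → T_AC = 1.43028 ≈ 1.430 kN.
Then T_BC = 0.587509 × 1.43028 = 0.8403 kN.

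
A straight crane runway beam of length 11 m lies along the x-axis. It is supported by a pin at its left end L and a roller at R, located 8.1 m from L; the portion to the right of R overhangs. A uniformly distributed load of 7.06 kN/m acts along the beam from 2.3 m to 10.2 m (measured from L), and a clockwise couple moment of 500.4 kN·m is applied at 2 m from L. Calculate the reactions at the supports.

Resultant of the distributed load: 7.06 × 7.9 = 55.774 kN at 6.25 m from L.
Moments about L: R_y·8.1 − (7.06·7.9)·6.25 − 500.4 = 0 → R_y = 848.9875/8.1 = 104.813 ≈ 104.8 kN.
ΣF_y = 0: L_y + 104.813 − 7.06·7.9 = 0 → L_y = -49.04 kN.
ΣF_x = 0: no horizontal applied forces, so L_x = 0.

L_x = 0, L_y = -49.04 kN, R_y = 104.8 kN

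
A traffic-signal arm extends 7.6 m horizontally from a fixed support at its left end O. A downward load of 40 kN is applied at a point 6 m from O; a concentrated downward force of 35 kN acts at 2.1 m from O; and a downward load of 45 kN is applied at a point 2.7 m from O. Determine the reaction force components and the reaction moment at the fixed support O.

O_x = 0, O_y = 120.0 kN, M_O = 435.0 kN·m

ΣF_x = 0: O_x = 0.
ΣF_y = 0: O_y − 40 − 35 − 45 = 0 → O_y = 120.0 kN.
ΣM about O: M_O − 40·6 − 35·2.1 − 45·2.7 = 0 → M_O = 435.0 kN·m.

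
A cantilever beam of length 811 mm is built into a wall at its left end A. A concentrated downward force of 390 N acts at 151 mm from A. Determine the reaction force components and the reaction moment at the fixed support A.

A_x = 0, A_y = 390.0 N, M_A = 58890 N·mm

ΣF_x = 0: A_x = 0.
ΣF_y = 0: A_y − 390 = 0 → A_y = 390.0 N.
ΣM about A: M_A − 390·151 = 0 → M_A = 58890 N·mm.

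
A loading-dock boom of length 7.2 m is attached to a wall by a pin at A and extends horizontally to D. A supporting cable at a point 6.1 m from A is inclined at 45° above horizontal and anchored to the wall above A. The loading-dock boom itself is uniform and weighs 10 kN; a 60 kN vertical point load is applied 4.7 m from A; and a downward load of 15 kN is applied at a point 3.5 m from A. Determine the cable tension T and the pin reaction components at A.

ΣM about A: T·sin45°·6.1 − 10·3.6 − 60·4.7 − 15·3.5 = 0 → T = 370.5/(6.1·0.707107) = 85.8961 ≈ 85.90 kN.
ΣF_x = 0: A_x − T·cos45° = 0 → A_x = 85.8961 × 0.707107 = 60.74 kN.
ΣF_y = 0: A_y + T·sin45° − 10 − 60 − 15 = 0 → A_y = 85 − 85.8961 × 0.707107 = 24.26 kN.

T = 85.90 kN, A_x = 60.74 kN, A_y = 24.26 kN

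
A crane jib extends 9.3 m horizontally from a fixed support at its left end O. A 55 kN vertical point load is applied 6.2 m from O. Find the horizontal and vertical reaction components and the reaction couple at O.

ΣF_x = 0: O_x = 0.
ΣF_y = 0: O_y − 55 = 0 → O_y = 55.00 kN.
ΣM about O: M_O − 55·6.2 = 0 → M_O = 341.0 kN·m.

O_x = 0, O_y = 55.00 kN, M_O = 341.0 kN·m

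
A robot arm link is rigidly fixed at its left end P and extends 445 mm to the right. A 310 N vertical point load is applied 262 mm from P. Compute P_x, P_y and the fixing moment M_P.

P_x = 0, P_y = 310.0 N, M_P = 81220 N·mm

ΣF_x = 0: P_x = 0.
ΣF_y = 0: P_y − 310 = 0 → P_y = 310.0 N.
ΣM about P: M_P − 310·262 = 0 → M_P = 81220 N·mm.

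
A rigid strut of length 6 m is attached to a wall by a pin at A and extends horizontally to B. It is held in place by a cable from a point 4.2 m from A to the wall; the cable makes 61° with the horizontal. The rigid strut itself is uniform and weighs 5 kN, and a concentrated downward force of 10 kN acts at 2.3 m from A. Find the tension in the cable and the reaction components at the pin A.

T = 10.34 kN, A_x = 5.015 kN, A_y = 5.952 kN

ΣM about A: T·sin61°·4.2 − 5·3 − 10·2.3 = 0 → T = 38/(4.2·0.87462) = 10.3446 ≈ 10.34 kN.
ΣF_x = 0: A_x − T·cos61° = 0 → A_x = 10.3446 × 0.48481 = 5.015 kN.
ΣF_y = 0: A_y + T·sin61° − 5 − 10 = 0 → A_y = 15 − 10.3446 × 0.87462 = 5.952 kN.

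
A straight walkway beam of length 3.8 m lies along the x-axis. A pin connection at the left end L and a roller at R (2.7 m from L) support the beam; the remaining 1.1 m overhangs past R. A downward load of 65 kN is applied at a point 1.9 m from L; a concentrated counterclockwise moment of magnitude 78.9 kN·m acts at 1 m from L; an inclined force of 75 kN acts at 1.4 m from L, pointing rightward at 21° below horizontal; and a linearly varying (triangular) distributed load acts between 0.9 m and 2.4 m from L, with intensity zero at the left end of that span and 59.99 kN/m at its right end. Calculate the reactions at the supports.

Resultant of the triangular load: ½ × 59.99 × 1.5 = 44.9925 kN, acting at 1.9 m from L (one-third of the span from the peak).
Taking moments about L: R_y·2.7 − 65·1.9 + 78.9 − 75·sin21°·1.4 − (½·59.99·1.5)·1.9 = 0 → R_y = 167.714/2.7 = 62.1163 ≈ 62.12 kN.
ΣF_y = 0: L_y + 62.1163 − 65 − 75·sin21° − ½·59.99·1.5 = 0 → L_y = 74.75 kN.
ΣF_x = 0: L_x + 75·cos21° = 0 → L_x = -70.02 kN.

L_x = -70.02 kN, L_y = 74.75 kN, R_y = 62.12 kN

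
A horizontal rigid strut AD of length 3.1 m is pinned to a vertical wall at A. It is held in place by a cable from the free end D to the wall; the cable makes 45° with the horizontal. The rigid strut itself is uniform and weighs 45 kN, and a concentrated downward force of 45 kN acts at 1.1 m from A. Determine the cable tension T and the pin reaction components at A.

ΣM about A: T·sin45°·3.1 − 45·1.55 − 45·1.1 = 0 → T = 119.25/(3.1·0.707107) = 54.4016 ≈ 54.40 kN.
ΣF_x = 0: A_x − T·cos45° = 0 → A_x = 54.4016 × 0.707107 = 38.47 kN.
ΣF_y = 0: A_y + T·sin45° − 45 − 45 = 0 → A_y = 90 − 54.4016 × 0.707107 = 51.53 kN.

T = 54.40 kN, A_x = 38.47 kN, A_y = 51.53 kN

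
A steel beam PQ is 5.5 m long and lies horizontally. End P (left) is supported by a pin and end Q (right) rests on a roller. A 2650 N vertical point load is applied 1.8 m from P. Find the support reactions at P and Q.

Moments about P: Q_y·5.5 − 2650·1.8 = 0 → Q_y = 4770/5.5 = 867.273 ≈ 867.3 N.
ΣF_y = 0: P_y + 867.273 − 2650 = 0 → P_y = 1783 N.
ΣF_x = 0: no horizontal applied forces, so P_x = 0.

P_x = 0, P_y = 1783 N, Q_y = 867.3 N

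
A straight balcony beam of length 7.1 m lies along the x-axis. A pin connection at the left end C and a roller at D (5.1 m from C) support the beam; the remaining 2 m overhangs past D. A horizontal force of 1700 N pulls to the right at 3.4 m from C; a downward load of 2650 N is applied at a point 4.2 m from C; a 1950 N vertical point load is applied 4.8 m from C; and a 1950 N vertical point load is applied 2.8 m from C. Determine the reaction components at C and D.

C_x = -1700 N, C_y = 1462 N, D_y = 5088 N

Moments about C: D_y·5.1 − 2650·4.2 − 1950·4.8 − 1950·2.8 = 0 → D_y = 25950/5.1 = 5088.24 ≈ 5088 N.
ΣF_y = 0: C_y + 5088.24 − 2650 − 1950 − 1950 = 0 → C_y = 1462 N.
ΣF_x = 0: C_x + 1700 = 0 → C_x = -1700 N.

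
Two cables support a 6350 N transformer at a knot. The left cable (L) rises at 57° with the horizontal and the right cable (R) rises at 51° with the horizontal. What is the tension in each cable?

ΣF_x = 0: −T_L·cos57° + T_R·cos51° = 0 → T_R = 0.86544·T_L.
ΣF_y = 0: T_L·sin57° + T_R·sin51° = 6350.
Substitute: T_L·(0.838671 + 0.86544·0.777146) = 6350 → T_L = 4201.84 ≈ 4202 N.
Then T_R = 0.86544 × 4201.84 = 3636 N.

T_L = 4202 N, T_R = 3636 N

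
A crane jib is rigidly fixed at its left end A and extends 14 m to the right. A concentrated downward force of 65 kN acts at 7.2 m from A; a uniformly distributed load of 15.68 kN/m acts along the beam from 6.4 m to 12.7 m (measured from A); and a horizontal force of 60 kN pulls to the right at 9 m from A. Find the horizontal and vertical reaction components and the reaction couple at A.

A_x = -60.00 kN, A_y = 163.8 kN, M_A = 1411 kN·m

Resultant of the distributed load: 15.68 × 6.3 = 98.784 kN at 9.55 m from A.
ΣF_x = 0: A_x + 60 = 0 → A_x = -60.00 kN.
ΣF_y = 0: A_y − 65 − 15.68·6.3 = 0 → A_y = 163.8 kN.
ΣM about A: M_A − 65·7.2 − (15.68·6.3)·9.55 = 0 → M_A = 1411 kN·m.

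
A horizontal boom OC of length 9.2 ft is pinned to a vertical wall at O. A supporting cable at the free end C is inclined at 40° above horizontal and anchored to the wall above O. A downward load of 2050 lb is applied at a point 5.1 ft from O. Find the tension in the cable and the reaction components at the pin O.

T = 1768 lb, O_x = 1354 lb, O_y = 913.6 lb

ΣM about O: T·sin40°·9.2 − 2050·5.1 = 0 → T = 10455/(9.2·0.642788) = 1767.94 ≈ 1768 lb.
ΣF_x = 0: O_x − T·cos40° = 0 → O_x = 1767.94 × 0.766044 = 1354 lb.
ΣF_y = 0: O_y + T·sin40° − 2050 = 0 → O_y = 2050 − 1767.94 × 0.642788 = 913.6 lb.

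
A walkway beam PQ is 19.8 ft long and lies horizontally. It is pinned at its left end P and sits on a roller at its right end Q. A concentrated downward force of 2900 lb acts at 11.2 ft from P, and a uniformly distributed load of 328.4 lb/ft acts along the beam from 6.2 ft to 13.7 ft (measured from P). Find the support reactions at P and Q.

P_x = 0, P_y = 2485 lb, Q_y = 2878 lb

Resultant of the distributed load: 328.4 × 7.5 = 2463 lb at 9.95 ft from P.
Moments about P: Q_y·19.8 − 2900·11.2 − (328.4·7.5)·9.95 = 0 → Q_y = 56986.85/19.8 = 2878.12 ≈ 2878 lb.
ΣF_y = 0: P_y + 2878.12 − 2900 − 328.4·7.5 = 0 → P_y = 2485 lb.
ΣF_x = 0: no horizontal applied forces, so P_x = 0.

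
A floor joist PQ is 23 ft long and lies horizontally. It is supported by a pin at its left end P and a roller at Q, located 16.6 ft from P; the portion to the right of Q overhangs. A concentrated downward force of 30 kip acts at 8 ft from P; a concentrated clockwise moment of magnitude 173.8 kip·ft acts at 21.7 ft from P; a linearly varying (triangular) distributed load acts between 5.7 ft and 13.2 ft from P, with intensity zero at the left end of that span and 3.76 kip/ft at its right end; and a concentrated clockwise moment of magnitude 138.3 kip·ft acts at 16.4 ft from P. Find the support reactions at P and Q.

Resultant of the triangular load: ½ × 3.76 × 7.5 = 14.1 kip, acting at 10.7 ft from P (one-third of the span from the peak).
ΣM about P: Q_y·16.6 − 30·8 − 173.8 − (½·3.76·7.5)·10.7 − 138.3 = 0 → Q_y = 702.97/16.6 = 42.3476 ≈ 42.35 kip.
ΣF_y = 0: P_y + 42.3476 − 30 − ½·3.76·7.5 = 0 → P_y = 1.752 kip.
ΣF_x = 0: no horizontal applied forces, so P_x = 0.

P_x = 0, P_y = 1.752 kip, Q_y = 42.35 kip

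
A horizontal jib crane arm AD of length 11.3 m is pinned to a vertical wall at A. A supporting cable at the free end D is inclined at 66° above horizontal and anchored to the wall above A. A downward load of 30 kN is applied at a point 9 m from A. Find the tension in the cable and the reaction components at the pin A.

T = 26.16 kN, A_x = 10.64 kN, A_y = 6.106 kN

ΣM about A: T·sin66°·11.3 − 30·9 = 0 → T = 270/(11.3·0.913545) = 26.155 ≈ 26.16 kN.
ΣF_x = 0: A_x − T·cos66° = 0 → A_x = 26.155 × 0.406737 = 10.64 kN.
ΣF_y = 0: A_y + T·sin66° − 30 = 0 → A_y = 30 − 26.155 × 0.913545 = 6.106 kN.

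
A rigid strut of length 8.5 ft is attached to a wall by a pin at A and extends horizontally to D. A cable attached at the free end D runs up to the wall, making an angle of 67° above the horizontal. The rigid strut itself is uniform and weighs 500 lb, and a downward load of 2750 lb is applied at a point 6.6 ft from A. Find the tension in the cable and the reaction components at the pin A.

ΣM about A: T·sin67°·8.5 − 500·4.25 − 2750·6.6 = 0 → T = 20275/(8.5·0.920505) = 2591.29 ≈ 2591 lb.
ΣF_x = 0: A_x − T·cos67° = 0 → A_x = 2591.29 × 0.390731 = 1012 lb.
ΣF_y = 0: A_y + T·sin67° − 500 − 2750 = 0 → A_y = 3250 − 2591.29 × 0.920505 = 864.7 lb.

T = 2591 lb, A_x = 1012 lb, A_y = 864.7 lb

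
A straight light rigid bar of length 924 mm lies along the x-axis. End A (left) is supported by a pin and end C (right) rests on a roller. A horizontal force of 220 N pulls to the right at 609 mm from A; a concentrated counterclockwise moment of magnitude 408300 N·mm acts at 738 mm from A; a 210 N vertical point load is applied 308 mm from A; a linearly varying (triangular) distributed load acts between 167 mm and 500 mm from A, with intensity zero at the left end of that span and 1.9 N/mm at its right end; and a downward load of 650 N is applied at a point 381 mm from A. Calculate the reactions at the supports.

A_x = -220.0 N, A_y = 1147 N, C_y = 29.32 N

Resultant of the triangular load: ½ × 1.9 × 333 = 316.35 N, acting at 389 mm from A (one-third of the span from the peak).
Moments about A: C_y·924 + 408300 − 210·308 − (½·1.9·333)·389 − 650·381 = 0 → C_y = 27090.15/924 = 29.3183 ≈ 29.32 N.
ΣF_y = 0: A_y + 29.3183 − 210 − ½·1.9·333 − 650 = 0 → A_y = 1147 N.
ΣF_x = 0: A_x + 220 = 0 → A_x = -220.0 N.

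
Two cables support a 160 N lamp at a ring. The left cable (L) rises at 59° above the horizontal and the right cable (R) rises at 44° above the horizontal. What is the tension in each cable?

ΣF_x = 0: −T_L·cos59° + T_R·cos44° = 0 → T_R = 0.715987·T_L.
ΣF_y = 0: T_L·sin59° + T_R·sin44° = 160.
Substitute: T_L·(0.857167 + 0.715987·0.694658) = 160 → T_L = 118.122 ≈ 118.1 N.
Then T_R = 0.715987 × 118.122 = 84.57 N.

T_L = 118.1 N, T_R = 84.57 N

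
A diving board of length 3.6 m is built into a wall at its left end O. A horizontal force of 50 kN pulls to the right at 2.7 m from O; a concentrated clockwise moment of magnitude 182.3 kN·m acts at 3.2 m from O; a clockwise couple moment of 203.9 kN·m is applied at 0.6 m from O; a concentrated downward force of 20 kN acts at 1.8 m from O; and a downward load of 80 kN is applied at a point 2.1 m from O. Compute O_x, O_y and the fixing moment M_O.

ΣF_x = 0: O_x + 50 = 0 → O_x = -50.00 kN.
ΣF_y = 0: O_y − 20 − 80 = 0 → O_y = 100.0 kN.
ΣM about O: M_O − 182.3 − 203.9 − 20·1.8 − 80·2.1 = 0 → M_O = 590.2 kN·m.

O_x = -50.00 kN, O_y = 100.0 kN, M_O = 590.2 kN·m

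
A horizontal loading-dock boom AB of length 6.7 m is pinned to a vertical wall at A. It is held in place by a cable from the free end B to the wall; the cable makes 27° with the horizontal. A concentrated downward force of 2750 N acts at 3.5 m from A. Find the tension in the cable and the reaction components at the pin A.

T = 3164 N, A_x = 2819 N, A_y = 1313 N

ΣM about A: T·sin27°·6.7 − 2750·3.5 = 0 → T = 9625/(6.7·0.45399) = 3164.31 ≈ 3164 N.
ΣF_x = 0: A_x − T·cos27° = 0 → A_x = 3164.31 × 0.891007 = 2819 N.
ΣF_y = 0: A_y + T·sin27° − 2750 = 0 → A_y = 2750 − 3164.31 × 0.45399 = 1313 N.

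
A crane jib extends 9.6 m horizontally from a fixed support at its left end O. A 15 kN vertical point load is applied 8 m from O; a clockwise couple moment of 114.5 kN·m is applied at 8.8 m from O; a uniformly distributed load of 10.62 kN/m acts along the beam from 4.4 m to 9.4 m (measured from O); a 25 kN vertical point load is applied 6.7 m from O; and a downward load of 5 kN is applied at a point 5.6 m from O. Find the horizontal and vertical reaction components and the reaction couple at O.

O_x = 0, O_y = 98.10 kN, M_O = 796.4 kN·m

Resultant of the distributed load: 10.62 × 5 = 53.1 kN at 6.9 m from O.
ΣF_x = 0: O_x = 0.
ΣF_y = 0: O_y − 15 − 10.62·5 − 25 − 5 = 0 → O_y = 98.10 kN.
ΣM about O: M_O − 15·8 − 114.5 − (10.62·5)·6.9 − 25·6.7 − 5·5.6 = 0 → M_O = 796.4 kN·m.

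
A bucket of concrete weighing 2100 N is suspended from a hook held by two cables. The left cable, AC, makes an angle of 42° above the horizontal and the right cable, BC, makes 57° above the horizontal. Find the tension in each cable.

ΣF_x = 0: −T_AC·cos42° + T_BC·cos57° = 0 → T_BC = 1.36447·T_AC.
ΣF_y = 0: T_AC·sin42° + T_BC·sin57° = 2100.
Substitute: T_AC·(0.669131 + 1.36447·0.838671) = 2100 → T_AC = 1158 N.
Then T_BC = 1.36447 × 1158 = 1580 N.

T_AC = 1158 N, T_BC = 1580 N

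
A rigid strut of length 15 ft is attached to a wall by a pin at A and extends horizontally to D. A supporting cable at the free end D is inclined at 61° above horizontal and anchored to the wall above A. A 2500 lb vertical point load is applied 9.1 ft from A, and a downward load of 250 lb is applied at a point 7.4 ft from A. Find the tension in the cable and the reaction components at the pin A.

T = 1875 lb, A_x = 909.1 lb, A_y = 1110 lb

ΣM about A: T·sin61°·15 − 2500·9.1 − 250·7.4 = 0 → T = 24600/(15·0.87462) = 1875.1 ≈ 1875 lb.
ΣF_x = 0: A_x − T·cos61° = 0 → A_x = 1875.1 × 0.48481 = 909.1 lb.
ΣF_y = 0: A_y + T·sin61° − 2500 − 250 = 0 → A_y = 2750 − 1875.1 × 0.87462 = 1110 lb.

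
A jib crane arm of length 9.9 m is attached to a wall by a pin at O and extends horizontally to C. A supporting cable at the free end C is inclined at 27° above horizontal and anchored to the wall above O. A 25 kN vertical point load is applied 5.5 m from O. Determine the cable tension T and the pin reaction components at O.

ΣM about O: T·sin27°·9.9 − 25·5.5 = 0 → T = 137.5/(9.9·0.45399) = 30.5929 ≈ 30.59 kN.
ΣF_x = 0: O_x − T·cos27° = 0 → O_x = 30.5929 × 0.891007 = 27.26 kN.
ΣF_y = 0: O_y + T·sin27° − 25 = 0 → O_y = 25 − 30.5929 × 0.45399 = 11.11 kN.

T = 30.59 kN, O_x = 27.26 kN, O_y = 11.11 kN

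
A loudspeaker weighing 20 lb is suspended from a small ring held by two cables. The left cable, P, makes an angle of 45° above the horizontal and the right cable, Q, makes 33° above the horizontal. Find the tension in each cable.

T_P = 17.15 lb, T_Q = 14.46 lb

ΣF_x = 0: −T_P·cos45° + T_Q·cos33° = 0 → T_Q = 0.843128·T_P.
ΣF_y = 0: T_P·sin45° + T_Q·sin33° = 20.
Substitute: T_P·(0.707107 + 0.843128·0.544639) = 20 → T_P = 17.1481 ≈ 17.15 lb.
Then T_Q = 0.843128 × 17.1481 = 14.46 lb.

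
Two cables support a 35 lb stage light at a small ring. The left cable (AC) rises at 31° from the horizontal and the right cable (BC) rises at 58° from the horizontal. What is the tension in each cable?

T_AC = 18.55 lb, T_BC = 30.01 lb

ΣF_x = 0: −T_AC·cos31° + T_BC·cos58° = 0 → T_BC = 1.61754·T_AC.
ΣF_y = 0: T_AC·sin31° + T_BC·sin58° = 35.
Substitute: T_AC·(0.515038 + 1.61754·0.848048) = 35 → T_AC = 18.55 lb.
Then T_BC = 1.61754 × 18.55 = 30.01 lb.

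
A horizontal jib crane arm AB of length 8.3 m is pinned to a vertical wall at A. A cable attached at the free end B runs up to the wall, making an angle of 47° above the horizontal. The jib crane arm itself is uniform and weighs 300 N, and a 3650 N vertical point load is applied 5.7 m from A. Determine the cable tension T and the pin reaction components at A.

T = 3632 N, A_x = 2477 N, A_y = 1293 N

ΣM about A: T·sin47°·8.3 − 300·4.15 − 3650·5.7 = 0 → T = 22050/(8.3·0.731354) = 3632.48 ≈ 3632 N.
ΣF_x = 0: A_x − T·cos47° = 0 → A_x = 3632.48 × 0.681998 = 2477 N.
ΣF_y = 0: A_y + T·sin47° − 300 − 3650 = 0 → A_y = 3950 − 3632.48 × 0.731354 = 1293 N.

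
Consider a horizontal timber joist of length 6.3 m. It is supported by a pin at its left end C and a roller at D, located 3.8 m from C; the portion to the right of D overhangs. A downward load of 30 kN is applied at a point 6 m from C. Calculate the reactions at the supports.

ΣM about C: D_y·3.8 − 30·6 = 0 → D_y = 180/3.8 = 47.3684 ≈ 47.37 kN.
ΣF_y = 0: C_y + 47.3684 − 30 = 0 → C_y = -17.37 kN.
ΣF_x = 0: no horizontal applied forces, so C_x = 0.

C_x = 0, C_y = -17.37 kN, D_y = 47.37 kN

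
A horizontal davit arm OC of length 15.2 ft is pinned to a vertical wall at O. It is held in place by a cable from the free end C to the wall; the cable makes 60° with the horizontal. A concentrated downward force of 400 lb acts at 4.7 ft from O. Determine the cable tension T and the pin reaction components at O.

T = 142.8 lb, O_x = 71.41 lb, O_y = 276.3 lb

ΣM about O: T·sin60°·15.2 − 400·4.7 = 0 → T = 1880/(15.2·0.866025) = 142.818 ≈ 142.8 lb.
ΣF_x = 0: O_x − T·cos60° = 0 → O_x = 142.818 × 0.5 = 71.41 lb.
ΣF_y = 0: O_y + T·sin60° − 400 = 0 → O_y = 400 − 142.818 × 0.866025 = 276.3 lb.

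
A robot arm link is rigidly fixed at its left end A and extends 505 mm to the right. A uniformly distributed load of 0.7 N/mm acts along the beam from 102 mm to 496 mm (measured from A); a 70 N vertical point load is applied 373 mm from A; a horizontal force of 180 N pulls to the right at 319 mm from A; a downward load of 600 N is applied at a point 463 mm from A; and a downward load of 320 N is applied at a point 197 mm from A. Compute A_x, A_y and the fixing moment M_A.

A_x = -180.0 N, A_y = 1266 N, M_A = 449400 N·mm

Resultant of the distributed load: 0.7 × 394 = 275.8 N at 299 mm from A.
ΣF_x = 0: A_x + 180 = 0 → A_x = -180.0 N.
ΣF_y = 0: A_y − 0.7·394 − 70 − 600 − 320 = 0 → A_y = 1266 N.
ΣM about A: M_A − (0.7·394)·299 − 70·373 − 600·463 − 320·197 = 0 → M_A = 449400 N·mm.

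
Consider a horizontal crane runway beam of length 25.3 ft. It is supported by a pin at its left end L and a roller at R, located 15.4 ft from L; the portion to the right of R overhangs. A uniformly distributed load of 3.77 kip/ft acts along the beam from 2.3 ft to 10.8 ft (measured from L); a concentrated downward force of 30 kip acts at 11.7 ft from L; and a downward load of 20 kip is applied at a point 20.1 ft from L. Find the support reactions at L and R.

L_x = 0, L_y = 19.52 kip, R_y = 62.53 kip

Resultant of the distributed load: 3.77 × 8.5 = 32.045 kip at 6.55 ft from L.
ΣM about L: R_y·15.4 − (3.77·8.5)·6.55 − 30·11.7 − 20·20.1 = 0 → R_y = 962.89475/15.4 = 62.5256 ≈ 62.53 kip.
ΣF_y = 0: L_y + 62.5256 − 3.77·8.5 − 30 − 20 = 0 → L_y = 19.52 kip.
ΣF_x = 0: no horizontal applied forces, so L_x = 0.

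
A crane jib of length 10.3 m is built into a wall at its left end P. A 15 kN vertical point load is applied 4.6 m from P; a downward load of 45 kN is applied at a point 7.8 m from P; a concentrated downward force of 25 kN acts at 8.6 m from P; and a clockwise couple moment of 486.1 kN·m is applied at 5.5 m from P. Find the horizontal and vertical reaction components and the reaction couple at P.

ΣF_x = 0: P_x = 0.
ΣF_y = 0: P_y − 15 − 45 − 25 = 0 → P_y = 85.00 kN.
ΣM about P: M_P − 15·4.6 − 45·7.8 − 25·8.6 − 486.1 = 0 → M_P = 1121 kN·m.

P_x = 0, P_y = 85.00 kN, M_P = 1121 kN·m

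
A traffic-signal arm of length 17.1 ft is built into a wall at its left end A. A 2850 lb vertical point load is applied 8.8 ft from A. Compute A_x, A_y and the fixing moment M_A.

A_x = 0, A_y = 2850 lb, M_A = 25080 lb·ft

ΣF_x = 0: A_x = 0.
ΣF_y = 0: A_y − 2850 = 0 → A_y = 2850 lb.
ΣM about A: M_A − 2850·8.8 = 0 → M_A = 25080 lb·ft.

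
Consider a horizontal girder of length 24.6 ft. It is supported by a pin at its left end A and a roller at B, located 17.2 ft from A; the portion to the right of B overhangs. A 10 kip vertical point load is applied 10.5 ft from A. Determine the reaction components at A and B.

A_x = 0, A_y = 3.895 kip, B_y = 6.105 kip

Taking moments about A: B_y·17.2 − 10·10.5 = 0 → B_y = 105/17.2 = 6.10465 ≈ 6.105 kip.
ΣF_y = 0: A_y + 6.10465 − 10 = 0 → A_y = 3.895 kip.
ΣF_x = 0: no horizontal applied forces, so A_x = 0.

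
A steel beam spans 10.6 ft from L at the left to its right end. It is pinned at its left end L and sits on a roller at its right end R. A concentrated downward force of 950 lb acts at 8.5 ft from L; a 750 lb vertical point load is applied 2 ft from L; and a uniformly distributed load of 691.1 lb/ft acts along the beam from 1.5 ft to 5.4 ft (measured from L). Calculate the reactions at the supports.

L_x = 0, L_y = 2615 lb, R_y = 1781 lb

Resultant of the distributed load: 691.1 × 3.9 = 2695.29 lb at 3.45 ft from L.
ΣM about L: R_y·10.6 − 950·8.5 − 750·2 − (691.1·3.9)·3.45 = 0 → R_y = 18873.7505/10.6 = 1780.54 ≈ 1781 lb.
ΣF_y = 0: L_y + 1780.54 − 950 − 750 − 691.1·3.9 = 0 → L_y = 2615 lb.
ΣF_x = 0: no horizontal applied forces, so L_x = 0.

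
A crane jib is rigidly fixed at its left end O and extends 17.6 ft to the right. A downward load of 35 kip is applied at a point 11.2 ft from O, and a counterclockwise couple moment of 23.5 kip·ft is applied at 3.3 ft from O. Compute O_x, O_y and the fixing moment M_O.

ΣF_x = 0: O_x = 0.
ΣF_y = 0: O_y − 35 = 0 → O_y = 35.00 kip.
ΣM about O: M_O − 35·11.2 + 23.5 = 0 → M_O = 368.5 kip·ft.

O_x = 0, O_y = 35.00 kip, M_O = 368.5 kip·ft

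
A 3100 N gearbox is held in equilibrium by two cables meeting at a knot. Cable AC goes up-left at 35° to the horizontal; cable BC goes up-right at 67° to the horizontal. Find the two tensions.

ΣF_x = 0: −T_AC·cos35° + T_BC·cos67° = 0 → T_BC = 2.09646·T_AC.
ΣF_y = 0: T_AC·sin35° + T_BC·sin67° = 3100.
Substitute: T_AC·(0.573576 + 2.09646·0.920505) = 3100 → T_AC = 1238.33 ≈ 1238 N.
Then T_BC = 2.09646 × 1238.33 = 2596 N.

T_AC = 1238 N, T_BC = 2596 N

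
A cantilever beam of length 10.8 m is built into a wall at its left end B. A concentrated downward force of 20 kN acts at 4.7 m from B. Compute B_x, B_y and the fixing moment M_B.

B_x = 0, B_y = 20.00 kN, M_B = 94.00 kN·m

ΣF_x = 0: B_x = 0.
ΣF_y = 0: B_y − 20 = 0 → B_y = 20.00 kN.
ΣM about B: M_B − 20·4.7 = 0 → M_B = 94.00 kN·m.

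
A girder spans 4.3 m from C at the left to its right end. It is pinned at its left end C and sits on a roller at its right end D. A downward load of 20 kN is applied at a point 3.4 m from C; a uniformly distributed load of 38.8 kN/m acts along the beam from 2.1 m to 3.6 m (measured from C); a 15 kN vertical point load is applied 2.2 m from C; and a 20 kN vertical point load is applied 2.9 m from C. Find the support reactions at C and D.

C_x = 0, C_y = 37.65 kN, D_y = 75.55 kN

Resultant of the distributed load: 38.8 × 1.5 = 58.2 kN at 2.85 m from C.
Taking moments about C: D_y·4.3 − 20·3.4 − (38.8·1.5)·2.85 − 15·2.2 − 20·2.9 = 0 → D_y = 324.87/4.3 = 75.5512 ≈ 75.55 kN.
ΣF_y = 0: C_y + 75.5512 − 20 − 38.8·1.5 − 15 − 20 = 0 → C_y = 37.65 kN.
ΣF_x = 0: no horizontal applied forces, so C_x = 0.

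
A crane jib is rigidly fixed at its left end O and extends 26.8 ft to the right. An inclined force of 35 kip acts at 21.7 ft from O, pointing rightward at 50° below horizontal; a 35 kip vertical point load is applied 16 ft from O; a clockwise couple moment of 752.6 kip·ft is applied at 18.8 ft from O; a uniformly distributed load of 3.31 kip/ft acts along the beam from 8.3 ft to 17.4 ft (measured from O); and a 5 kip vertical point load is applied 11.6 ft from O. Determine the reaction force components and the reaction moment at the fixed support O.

O_x = -22.50 kip, O_y = 96.93 kip, M_O = 2339 kip·ft

Resultant of the distributed load: 3.31 × 9.1 = 30.121 kip at 12.85 ft from O.
ΣF_x = 0: O_x + 35·cos50° = 0 → O_x = -22.50 kip.
ΣF_y = 0: O_y − 35·sin50° − 35 − 3.31·9.1 − 5 = 0 → O_y = 96.93 kip.
ΣM about O: M_O − 35·sin50°·21.7 − 35·16 − 752.6 − (3.31·9.1)·12.85 − 5·11.6 = 0 → M_O = 2339 kip·ft.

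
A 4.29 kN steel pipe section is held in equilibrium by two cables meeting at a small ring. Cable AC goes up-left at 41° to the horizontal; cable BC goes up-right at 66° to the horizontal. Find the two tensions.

T_AC = 1.825 kN, T_BC = 3.386 kN

ΣF_x = 0: −T_AC·cos41° + T_BC·cos66° = 0 → T_BC = 1.85552·T_AC.
ΣF_y = 0: T_AC·sin41° + T_BC·sin66° = 4.29.
Substitute: T_AC·(0.656059 + 1.85552·0.913545) = 4.29 → T_AC = 1.82463 ≈ 1.825 kN.
Then T_BC = 1.85552 × 1.82463 = 3.386 kN.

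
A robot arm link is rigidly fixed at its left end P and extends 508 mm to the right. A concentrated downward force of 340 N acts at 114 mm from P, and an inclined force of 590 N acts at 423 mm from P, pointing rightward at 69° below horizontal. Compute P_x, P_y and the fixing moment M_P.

P_x = -211.4 N, P_y = 890.8 N, M_P = 271800 N·mm

ΣF_x = 0: P_x + 590·cos69° = 0 → P_x = -211.4 N.
ΣF_y = 0: P_y − 340 − 590·sin69° = 0 → P_y = 890.8 N.
ΣM about P: M_P − 340·114 − 590·sin69°·423 = 0 → M_P = 271800 N·mm.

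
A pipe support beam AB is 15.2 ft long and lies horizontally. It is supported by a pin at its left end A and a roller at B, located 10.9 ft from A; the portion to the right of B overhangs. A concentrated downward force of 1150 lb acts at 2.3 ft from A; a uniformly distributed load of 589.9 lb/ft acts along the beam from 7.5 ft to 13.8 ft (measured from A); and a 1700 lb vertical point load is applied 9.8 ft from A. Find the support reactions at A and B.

A_x = 0, A_y = 1164 lb, B_y = 5402 lb

Resultant of the distributed load: 589.9 × 6.3 = 3716.37 lb at 10.65 ft from A.
Moments about A: B_y·10.9 − 1150·2.3 − (589.9·6.3)·10.65 − 1700·9.8 = 0 → B_y = 58884.3405/10.9 = 5402.23 ≈ 5402 lb.
ΣF_y = 0: A_y + 5402.23 − 1150 − 589.9·6.3 − 1700 = 0 → A_y = 1164 lb.
ΣF_x = 0: no horizontal applied forces, so A_x = 0.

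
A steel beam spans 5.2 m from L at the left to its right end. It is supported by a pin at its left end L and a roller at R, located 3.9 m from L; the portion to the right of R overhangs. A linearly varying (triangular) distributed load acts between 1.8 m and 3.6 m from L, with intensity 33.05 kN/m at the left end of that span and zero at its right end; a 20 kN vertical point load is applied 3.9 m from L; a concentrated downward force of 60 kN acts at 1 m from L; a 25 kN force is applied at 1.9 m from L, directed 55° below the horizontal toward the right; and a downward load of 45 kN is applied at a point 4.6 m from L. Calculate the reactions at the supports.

L_x = -14.34 kN, L_y = 58.48 kN, R_y = 116.7 kN

Resultant of the triangular load: ½ × 33.05 × 1.8 = 29.745 kN, acting at 2.4 m from L (one-third of the span from the peak).
ΣM about L: R_y·3.9 − (½·33.05·1.8)·2.4 − 20·3.9 − 60·1 − 25·sin55°·1.9 − 45·4.6 = 0 → R_y = 455.298/3.9 = 116.743 ≈ 116.7 kN.
ΣF_y = 0: L_y + 116.743 − ½·33.05·1.8 − 20 − 60 − 25·sin55° − 45 = 0 → L_y = 58.48 kN.
ΣF_x = 0: L_x + 25·cos55° = 0 → L_x = -14.34 kN.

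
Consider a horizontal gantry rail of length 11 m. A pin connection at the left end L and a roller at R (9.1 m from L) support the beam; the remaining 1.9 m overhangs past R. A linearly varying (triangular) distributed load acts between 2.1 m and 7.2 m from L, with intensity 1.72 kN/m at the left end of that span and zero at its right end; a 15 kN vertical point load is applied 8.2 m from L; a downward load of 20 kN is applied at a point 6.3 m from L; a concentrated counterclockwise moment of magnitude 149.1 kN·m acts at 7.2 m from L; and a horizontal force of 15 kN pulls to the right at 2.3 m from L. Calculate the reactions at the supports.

Resultant of the triangular load: ½ × 1.72 × 5.1 = 4.386 kN, acting at 3.8 m from L (one-third of the span from the peak).
Taking moments about L: R_y·9.1 − (½·1.72·5.1)·3.8 − 15·8.2 − 20·6.3 + 149.1 = 0 → R_y = 116.5668/9.1 = 12.8095 ≈ 12.81 kN.
ΣF_y = 0: L_y + 12.8095 − ½·1.72·5.1 − 15 − 20 = 0 → L_y = 26.58 kN.
ΣF_x = 0: L_x + 15 = 0 → L_x = -15.00 kN.

L_x = -15.00 kN, L_y = 26.58 kN, R_y = 12.81 kN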